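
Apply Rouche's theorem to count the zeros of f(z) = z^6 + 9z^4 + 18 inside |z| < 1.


Step 1: On |z| = 1 the three terms have sizes |z^6| = 1^6 = 1, |9z^4| = 9*1^4 = 9, |18| = 18
Step 2: The dominant term is g(z) = 18; let h(z) = z^6 + 9z^4 so f = g + h
Step 3: On |z| = 1: |g| = 18 and |h| <= 1 + 9 = 10
Step 4: Since 18 > 10, |h| < |g| on |z| = 1, so by Rouche f has the same number of zeros as g inside |z| < 1
Step 5: g(z) = 18 is a nonzero constant with no zeros inside |z| < 1. Answer = 0

0


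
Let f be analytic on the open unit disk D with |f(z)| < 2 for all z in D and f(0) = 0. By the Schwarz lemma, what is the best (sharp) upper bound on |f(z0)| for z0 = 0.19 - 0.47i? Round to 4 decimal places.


Step 1: g = f/2 maps D -> D with g(0) = 0, so by the Schwarz lemma |g(z)| <= |z|, i.e. |f(z)| <= 2|z|; this is sharp (f(z) = 2z).
Step 2: |z0|^2 = 0.19^2 + (-0.47)^2 = 0.257
Step 3: |z0| = sqrt(0.257) = 0.506952
Step 4: Best bound = 2 * |z0| = 2 * 0.506952 = 1.0139

1.0139


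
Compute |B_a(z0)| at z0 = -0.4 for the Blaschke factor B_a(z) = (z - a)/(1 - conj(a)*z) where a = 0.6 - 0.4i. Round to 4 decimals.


Step 1: Numerator z0 - a = -0.4 - (0.6 - 0.4i) = -1 + 0.4i
Step 2: Denominator 1 - conj(a)*z0 = 1 - (0.6 + 0.4i)*(-0.4) = 1.24 + 0.16i
Step 3: |z0 - a|^2 = (-1)^2 + 0.4^2 = 1.16; |1 - conj(a)*z0|^2 = 1.24^2 + 0.16^2 = 1.5632
Step 4: |B_a(-0.4)| = sqrt(1.16 / 1.5632) = sqrt(0.742068)
Step 5: = 0.8614

0.8614


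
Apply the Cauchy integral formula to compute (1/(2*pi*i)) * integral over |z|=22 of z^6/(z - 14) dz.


Step 1: f(z) = z^6, a = 14 is inside |z| = 22
Step 2: By Cauchy integral formula: (1/(2pi*i)) * integral = f(a)
Step 3: f(14) = 14^6 = 7529536

7529536


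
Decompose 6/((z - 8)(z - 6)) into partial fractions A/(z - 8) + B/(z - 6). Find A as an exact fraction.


Step 1: Multiply both sides by (z - 8) and set z = 8
Step 2: A = 6 / (8 - 6)
Step 3: A = 6 / 2
Step 4: A = 3

3


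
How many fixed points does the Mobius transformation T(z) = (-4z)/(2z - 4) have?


Step 1: Fixed points satisfy T(z) = z
Step 2: 2z^2 = 0
Step 3: Discriminant = 0^2 - 4*2*0 = 0
Step 4: Number of fixed points = 1

1


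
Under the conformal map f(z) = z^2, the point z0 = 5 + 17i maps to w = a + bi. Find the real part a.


Step 1: z0 = 5 + 17i
Step 2: z0^2 = 5^2 - 17^2 + 170i
Step 3: real part = 25 - 289 = -264

-264


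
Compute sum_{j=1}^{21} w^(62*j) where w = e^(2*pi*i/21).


Step 1: The sum sum_{j=1}^{n} w^(k*j) equals n if n | k, else 0.
Step 2: Here n = 21, k = 62
Step 3: Does n divide k? 21 | 62 -> False
Step 4: Sum = 0

0


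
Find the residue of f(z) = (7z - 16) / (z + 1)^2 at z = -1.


Step 1: Pole of order 2 at z = -1
Step 2: Res = lim d/dz [(z + 1)^2 * f(z)] as z -> -1
Step 3: (z + 1)^2 * f(z) = 7z - 16
Step 4: d/dz[7z - 16] = 7

7


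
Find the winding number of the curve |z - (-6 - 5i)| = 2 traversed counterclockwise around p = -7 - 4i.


Step 1: Center c = (-6, -5), radius = 2
Step 2: |p - c|^2 = (-1)^2 + 1^2 = 2
Step 3: r^2 = 4
Step 4: |p-c| < r so winding number = 1

1


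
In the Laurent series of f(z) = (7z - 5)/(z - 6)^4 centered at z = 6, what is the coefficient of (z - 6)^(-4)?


Step 1: Write the numerator in powers of (z - 6): 7z - 5 = 7(z - 6) + (7*6 - 5) = 7(z - 6) + 37
Step 2: Divide by (z - 6)^4: f(z) = 37(z - 6)^(-4) + 7(z - 6)^(-3)
Step 3: This finite sum is the Laurent series of f about z = 6.
Step 4: Coefficient of (z - 6)^(-4) = 7*6 - 5 = 37

37


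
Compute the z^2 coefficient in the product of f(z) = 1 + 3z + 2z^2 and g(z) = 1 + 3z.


Step 1: z^2 term in f*g comes from: (1)*(0) + (3z)*(3z) + (2z^2)*(1)
Step 2: = 0 + 9 + 2
Step 3: = 11

11


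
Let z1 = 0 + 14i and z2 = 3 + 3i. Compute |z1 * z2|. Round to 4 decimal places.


Step 1: |z1| = sqrt(0^2 + 14^2) = sqrt(196)
Step 2: |z2| = sqrt(3^2 + 3^2) = sqrt(18)
Step 3: |z1*z2| = |z1|*|z2| = sqrt(196) * sqrt(18) = sqrt(196 * 18) = sqrt(3528)
Step 4: = 59.397

59.397


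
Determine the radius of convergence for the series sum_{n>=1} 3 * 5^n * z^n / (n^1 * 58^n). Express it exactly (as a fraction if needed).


Step 1: General term a_n = 3 * 5^n / (n^1 * 58^n)
Step 2: By the root test, |a_n|^(1/n) = 3^(1/n) * 5 / (n^(1/n) * 58) -> 5/58 as n -> infinity (since 3^(1/n) -> 1 and n^(1/n) -> 1)
Step 3: R = 1/lim|a_n|^(1/n) = 58/5

58/5


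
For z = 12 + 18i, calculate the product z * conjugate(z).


Step 1: conj(z) = 12 - 18i
Step 2: z * conj(z) = 12^2 + 18^2
Step 3: = 144 + 324 = 468

468


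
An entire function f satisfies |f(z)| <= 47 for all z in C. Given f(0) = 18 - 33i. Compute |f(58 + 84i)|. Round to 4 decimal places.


Step 1: By Liouville's theorem, a bounded entire function is constant.
Step 2: f(z) = f(0) = 18 - 33i for all z.
Step 3: |f(w)| = |18 - 33i| = sqrt(324 + 1089)
Step 4: = 37.5899

37.5899


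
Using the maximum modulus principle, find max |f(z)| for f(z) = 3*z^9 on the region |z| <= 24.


Step 1: On |z| = 24, |f(z)| = 3 * |z|^9 = 3 * 24^9
Step 2: By maximum modulus principle, maximum is on boundary.
Step 3: Maximum = 3 * 2641807540224 = 7925422620672

7925422620672


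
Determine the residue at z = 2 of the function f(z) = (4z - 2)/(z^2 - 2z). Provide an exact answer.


Step 1: Q(z) = z^2 - 2z = (z - 2)(z)
Step 2: Q'(z) = 2z - 2
Step 3: Q'(2) = 2, P(2) = 6
Step 4: Res = P(2)/Q'(2) = 6/2 = 3

3


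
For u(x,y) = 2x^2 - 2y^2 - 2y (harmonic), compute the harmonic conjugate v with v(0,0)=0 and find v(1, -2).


Step 1: v_x = -u_y = 4y + 2
Step 2: v_y = u_x = 4x + 0
Step 3: v = 4xy + 2x + C
Step 4: v(0,0) = 0 => C = 0
Step 5: v(1, -2) = -6

-6


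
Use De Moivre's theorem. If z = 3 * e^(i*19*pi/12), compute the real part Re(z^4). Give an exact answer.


Step 1: By De Moivre's theorem, z^4 = 3^4 * e^(i*4*19*pi/12) = 81 * (cos(19*pi/3) + i*sin(19*pi/3))
Step 2: |z|^4 = 3^4 = 81
Step 3: Reduce the angle mod 2*pi: 19*pi/3 - 6*pi = pi/3
Step 4: cos(pi/3) = 1/2
Step 5: Re(z^4) = 81 * 1/2 = 81/2

81/2


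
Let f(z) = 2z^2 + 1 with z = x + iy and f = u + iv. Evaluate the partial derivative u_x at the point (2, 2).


Step 1: f(z) = 2(x+iy)^2 + 1
Step 2: u = 2(x^2 - y^2) + 1
Step 3: u_x = 4x + 0
Step 4: At (2, 2): u_x = 8 + 0 = 8

8


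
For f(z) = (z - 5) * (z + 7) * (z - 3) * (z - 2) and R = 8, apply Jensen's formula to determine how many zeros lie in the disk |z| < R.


Jensen's formula: (1/2pi)*integral log|f(Re^it)|dt = log|f(0)| + sum_{|a_k|<R} log(R/|a_k|)
Step 1: f(0) = (-5) * 7 * (-3) * (-2) = -210
Step 2: log|f(0)| = log|5| + log|-7| + log|3| + log|2| = 5.3471
Step 3: Zeros inside |z| < 8: 5, -7, 3, 2
Step 4: Jensen sum = log(8/5) + log(8/7) + log(8/3) + log(8/2) = 2.9707
Step 5: n(R) = number of terms in the Jensen sum = count of zeros inside |z| < 8 = 4

4


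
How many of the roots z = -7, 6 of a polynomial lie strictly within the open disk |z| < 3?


Step 1: Check each root:
  z = -7: |-7| = 7 >= 3
  z = 6: |6| = 6 >= 3
Step 2: Count = 0

0


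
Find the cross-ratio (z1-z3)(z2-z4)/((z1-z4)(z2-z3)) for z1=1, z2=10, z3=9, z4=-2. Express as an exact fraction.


Step 1: (z1-z3)(z2-z4) = (-8) * 12 = -96
Step 2: (z1-z4)(z2-z3) = 3 * 1 = 3
Step 3: Cross-ratio = -96/3 = -32

-32


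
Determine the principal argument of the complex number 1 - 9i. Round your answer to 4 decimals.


Step 1: z = 1 - 9i
Step 2: arg(z) = atan2(-9, 1)
Step 3: arg(z) = -1.4601

-1.4601


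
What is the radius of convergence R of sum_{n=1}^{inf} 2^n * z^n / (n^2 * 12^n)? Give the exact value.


Step 1: General term a_n = 2^n / (n^2 * 12^n)
Step 2: By the root test, |a_n|^(1/n) = 2 / (n^(2/n) * 12) -> 2/12 as n -> infinity (since n^(2/n) -> 1)
Step 3: R = 1/lim|a_n|^(1/n) = 12/2 = 6

6


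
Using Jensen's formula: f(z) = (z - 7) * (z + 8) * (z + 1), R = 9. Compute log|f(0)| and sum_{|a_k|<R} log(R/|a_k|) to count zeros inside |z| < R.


Jensen's formula: (1/2pi)*integral log|f(Re^it)|dt = log|f(0)| + sum_{|a_k|<R} log(R/|a_k|)
Step 1: f(0) = (-7) * 8 * 1 = -56
Step 2: log|f(0)| = log|7| + log|-8| + log|-1| = 4.0254
Step 3: Zeros inside |z| < 9: 7, -8, -1
Step 4: Jensen sum = log(9/7) + log(9/8) + log(9/1) = 2.5663
Step 5: n(R) = number of terms in the Jensen sum = count of zeros inside |z| < 9 = 3

3


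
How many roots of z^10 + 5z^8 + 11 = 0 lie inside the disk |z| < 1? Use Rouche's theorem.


Step 1: On |z| = 1 the three terms have sizes |z^10| = 1^10 = 1, |5z^8| = 5*1^8 = 5, |11| = 11
Step 2: The dominant term is g(z) = 11; let h(z) = z^10 + 5z^8 so f = g + h
Step 3: On |z| = 1: |g| = 11 and |h| <= 1 + 5 = 6
Step 4: Since 11 > 6, |h| < |g| on |z| = 1, so by Rouche f has the same number of zeros as g inside |z| < 1
Step 5: g(z) = 11 is a nonzero constant with no zeros inside |z| < 1. Answer = 0

0


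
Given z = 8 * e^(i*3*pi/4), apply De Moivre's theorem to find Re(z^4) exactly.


Step 1: By De Moivre's theorem, z^4 = 8^4 * e^(i*4*3*pi/4) = 4096 * (cos(3*pi) + i*sin(3*pi))
Step 2: |z|^4 = 8^4 = 4096
Step 3: Reduce the angle mod 2*pi: 3*pi - 2*pi = pi
Step 4: cos(pi) = -1
Step 5: Re(z^4) = 4096 * (-1) = -4096

-4096


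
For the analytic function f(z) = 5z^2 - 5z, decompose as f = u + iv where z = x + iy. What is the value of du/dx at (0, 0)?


Step 1: f(z) = 5(x+iy)^2 - 5(x+iy) + 0
Step 2: u = 5(x^2 - y^2) - 5x + 0
Step 3: u_x = 10x - 5
Step 4: At (0, 0): u_x = 0 - 5 = -5

-5


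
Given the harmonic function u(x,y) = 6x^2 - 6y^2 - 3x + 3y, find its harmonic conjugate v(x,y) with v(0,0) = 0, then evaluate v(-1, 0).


Step 1: v_x = -u_y = 12y - 3
Step 2: v_y = u_x = 12x - 3
Step 3: v = 12xy - 3x - 3y + C
Step 4: v(0,0) = 0 => C = 0
Step 5: v(-1, 0) = 3

3


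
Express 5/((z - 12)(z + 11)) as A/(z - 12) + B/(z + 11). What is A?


Step 1: Multiply both sides by (z - 12) and set z = 12
Step 2: A = 5 / (12 + 11)
Step 3: A = 5 / 23
Step 4: A = 5/23

5/23


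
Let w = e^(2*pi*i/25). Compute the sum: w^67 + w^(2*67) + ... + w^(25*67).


Step 1: The sum sum_{j=1}^{n} w^(k*j) equals n if n | k, else 0.
Step 2: Here n = 25, k = 67
Step 3: Does n divide k? 25 | 67 -> False
Step 4: Sum = 0

0


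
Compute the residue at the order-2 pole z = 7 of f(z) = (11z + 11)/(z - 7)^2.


Step 1: Pole of order 2 at z = 7
Step 2: Res = lim d/dz [(z - 7)^2 * f(z)] as z -> 7
Step 3: (z - 7)^2 * f(z) = 11z + 11
Step 4: d/dz[11z + 11] = 11

11


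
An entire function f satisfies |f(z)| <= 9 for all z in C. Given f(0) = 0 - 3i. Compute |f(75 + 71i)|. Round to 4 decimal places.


Step 1: By Liouville's theorem, a bounded entire function is constant.
Step 2: f(z) = f(0) = 0 - 3i for all z.
Step 3: |f(w)| = |0 - 3i| = sqrt(0 + 9)
Step 4: = 3.0

3.0


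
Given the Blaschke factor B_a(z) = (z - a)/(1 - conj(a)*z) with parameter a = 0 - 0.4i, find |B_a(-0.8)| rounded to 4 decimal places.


Step 1: Numerator z0 - a = -0.8 - (0 - 0.4i) = -0.8 + 0.4i
Step 2: Denominator 1 - conj(a)*z0 = 1 - (0 + 0.4i)*(-0.8) = 1 + 0.32i
Step 3: |z0 - a|^2 = (-0.8)^2 + 0.4^2 = 0.8; |1 - conj(a)*z0|^2 = 1^2 + 0.32^2 = 1.1024
Step 4: |B_a(-0.8)| = sqrt(0.8 / 1.1024) = sqrt(0.725689)
Step 5: = 0.8519

0.8519


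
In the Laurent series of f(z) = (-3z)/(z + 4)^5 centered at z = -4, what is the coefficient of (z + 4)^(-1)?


Step 1: Write the numerator in powers of (z + 4): -3z = -3(z + 4) + (-3*(-4) + 0) = -3(z + 4) + 12
Step 2: Divide by (z + 4)^5: f(z) = 12(z + 4)^(-5) - 3(z + 4)^(-4)
Step 3: This finite sum is the Laurent series of f about z = -4.
Step 4: Only the powers -5 and -4 appear, so the coefficient of (z + 4)^(-1) = 0

0


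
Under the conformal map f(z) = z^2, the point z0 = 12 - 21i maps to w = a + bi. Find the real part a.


Step 1: z0 = 12 - 21i
Step 2: z0^2 = 12^2 - (-21)^2 - 504i
Step 3: real part = 144 - 441 = -297

-297


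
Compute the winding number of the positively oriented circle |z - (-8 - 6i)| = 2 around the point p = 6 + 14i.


Step 1: Center c = (-8, -6), radius = 2
Step 2: |p - c|^2 = 14^2 + 20^2 = 596
Step 3: r^2 = 4
Step 4: |p-c| > r so winding number = 0

0


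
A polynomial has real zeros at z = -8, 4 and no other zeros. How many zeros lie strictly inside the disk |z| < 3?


Step 1: Check each root:
  z = -8: |-8| = 8 >= 3
  z = 4: |4| = 4 >= 3
Step 2: Count = 0

0


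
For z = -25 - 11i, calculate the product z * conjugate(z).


Step 1: conj(z) = -25 + 11i
Step 2: z * conj(z) = (-25)^2 + (-11)^2
Step 3: = 625 + 121 = 746

746


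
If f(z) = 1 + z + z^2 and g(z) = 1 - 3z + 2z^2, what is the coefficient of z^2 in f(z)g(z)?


Step 1: z^2 term in f*g comes from: (1)*(2z^2) + (z)*(-3z) + (z^2)*(1)
Step 2: = 2 - 3 + 1
Step 3: = 0

0


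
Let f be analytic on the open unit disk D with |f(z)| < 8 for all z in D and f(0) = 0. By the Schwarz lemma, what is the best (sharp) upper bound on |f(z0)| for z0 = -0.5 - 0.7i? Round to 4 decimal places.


Step 1: g = f/8 maps D -> D with g(0) = 0, so by the Schwarz lemma |g(z)| <= |z|, i.e. |f(z)| <= 8|z|; this is sharp (f(z) = 8z).
Step 2: |z0|^2 = (-0.5)^2 + (-0.7)^2 = 0.74
Step 3: |z0| = sqrt(0.74) = 0.860233
Step 4: Best bound = 8 * |z0| = 8 * 0.860233 = 6.8819

6.8819


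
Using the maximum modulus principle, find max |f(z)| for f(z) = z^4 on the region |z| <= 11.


Step 1: On |z| = 11, |f(z)| = |z|^4 = 11^4
Step 2: By maximum modulus principle, maximum is on boundary.
Step 3: Maximum = 14641 = 14641

14641


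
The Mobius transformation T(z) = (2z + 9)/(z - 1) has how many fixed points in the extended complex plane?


Step 1: Fixed points satisfy T(z) = z
Step 2: z^2 - 3z - 9 = 0
Step 3: Discriminant = (-3)^2 - 4*1*(-9) = 45
Step 4: Number of fixed points = 2

2


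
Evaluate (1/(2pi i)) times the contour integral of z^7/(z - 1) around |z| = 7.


Step 1: f(z) = z^7, a = 1 is inside |z| = 7
Step 2: By Cauchy integral formula: (1/(2pi*i)) * integral = f(a)
Step 3: f(1) = 1^7 = 1

1


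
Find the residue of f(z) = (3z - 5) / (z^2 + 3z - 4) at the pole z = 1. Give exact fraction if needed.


Step 1: Q(z) = z^2 + 3z - 4 = (z - 1)(z + 4)
Step 2: Q'(z) = 2z + 3
Step 3: Q'(1) = 5, P(1) = -2
Step 4: Res = P(1)/Q'(1) = -2/5 = -2/5

-2/5


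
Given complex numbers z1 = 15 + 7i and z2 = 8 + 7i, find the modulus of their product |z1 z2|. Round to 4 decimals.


Step 1: |z1| = sqrt(15^2 + 7^2) = sqrt(274)
Step 2: |z2| = sqrt(8^2 + 7^2) = sqrt(113)
Step 3: |z1*z2| = |z1|*|z2| = sqrt(274) * sqrt(113) = sqrt(274 * 113) = sqrt(30962)
Step 4: = 175.9602

175.9602


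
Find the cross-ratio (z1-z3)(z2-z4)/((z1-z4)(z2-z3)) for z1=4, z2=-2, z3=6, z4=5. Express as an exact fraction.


Step 1: (z1-z3)(z2-z4) = (-2) * (-7) = 14
Step 2: (z1-z4)(z2-z3) = (-1) * (-8) = 8
Step 3: Cross-ratio = 14/8 = 7/4

7/4


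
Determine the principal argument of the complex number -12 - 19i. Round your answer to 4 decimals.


Step 1: z = -12 - 19i
Step 2: arg(z) = atan2(-19, -12)
Step 3: arg(z) = -2.1341

-2.1341


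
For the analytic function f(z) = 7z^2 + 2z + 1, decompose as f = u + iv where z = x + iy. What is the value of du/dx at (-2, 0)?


Step 1: f(z) = 7(x+iy)^2 + 2(x+iy) + 1
Step 2: u = 7(x^2 - y^2) + 2x + 1
Step 3: u_x = 14x + 2
Step 4: At (-2, 0): u_x = -28 + 2 = -26

-26


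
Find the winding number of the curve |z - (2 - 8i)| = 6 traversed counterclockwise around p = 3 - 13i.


Step 1: Center c = (2, -8), radius = 6
Step 2: |p - c|^2 = 1^2 + (-5)^2 = 26
Step 3: r^2 = 36
Step 4: |p-c| < r so winding number = 1

1


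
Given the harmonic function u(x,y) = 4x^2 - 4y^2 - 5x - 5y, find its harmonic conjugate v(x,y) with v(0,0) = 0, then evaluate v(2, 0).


Step 1: v_x = -u_y = 8y + 5
Step 2: v_y = u_x = 8x - 5
Step 3: v = 8xy + 5x - 5y + C
Step 4: v(0,0) = 0 => C = 0
Step 5: v(2, 0) = 10

10


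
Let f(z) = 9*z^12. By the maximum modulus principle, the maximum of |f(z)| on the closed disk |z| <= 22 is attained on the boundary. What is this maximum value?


Step 1: On |z| = 22, |f(z)| = 9 * |z|^12 = 9 * 22^12
Step 2: By maximum modulus principle, maximum is on boundary.
Step 3: Maximum = 9 * 12855002631049216 = 115695023679442944

115695023679442944


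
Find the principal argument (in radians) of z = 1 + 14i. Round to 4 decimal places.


Step 1: z = 1 + 14i
Step 2: arg(z) = atan2(14, 1)
Step 3: arg(z) = 1.4995

1.4995


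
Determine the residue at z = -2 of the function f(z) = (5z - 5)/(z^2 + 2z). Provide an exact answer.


Step 1: Q(z) = z^2 + 2z = (z + 2)(z)
Step 2: Q'(z) = 2z + 2
Step 3: Q'(-2) = -2, P(-2) = -15
Step 4: Res = P(-2)/Q'(-2) = -15/(-2) = 15/2

15/2


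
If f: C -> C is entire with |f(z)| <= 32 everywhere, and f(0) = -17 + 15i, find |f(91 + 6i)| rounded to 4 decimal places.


Step 1: By Liouville's theorem, a bounded entire function is constant.
Step 2: f(z) = f(0) = -17 + 15i for all z.
Step 3: |f(w)| = |-17 + 15i| = sqrt(289 + 225)
Step 4: = 22.6716

22.6716


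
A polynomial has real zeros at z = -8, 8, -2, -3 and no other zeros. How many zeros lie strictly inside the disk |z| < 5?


Step 1: Check each root:
  z = -8: |-8| = 8 >= 5
  z = 8: |8| = 8 >= 5
  z = -2: |-2| = 2 < 5
  z = -3: |-3| = 3 < 5
Step 2: Count = 2

2


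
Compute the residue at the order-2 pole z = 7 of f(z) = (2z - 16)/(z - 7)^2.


Step 1: Pole of order 2 at z = 7
Step 2: Res = lim d/dz [(z - 7)^2 * f(z)] as z -> 7
Step 3: (z - 7)^2 * f(z) = 2z - 16
Step 4: d/dz[2z - 16] = 2

2


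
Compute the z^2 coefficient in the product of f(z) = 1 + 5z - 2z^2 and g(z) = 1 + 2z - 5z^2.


Step 1: z^2 term in f*g comes from: (1)*(-5z^2) + (5z)*(2z) + (-2z^2)*(1)
Step 2: = -5 + 10 - 2
Step 3: = 3

3


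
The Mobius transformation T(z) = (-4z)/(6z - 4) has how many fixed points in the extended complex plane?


Step 1: Fixed points satisfy T(z) = z
Step 2: 6z^2 = 0
Step 3: Discriminant = 0^2 - 4*6*0 = 0
Step 4: Number of fixed points = 1

1


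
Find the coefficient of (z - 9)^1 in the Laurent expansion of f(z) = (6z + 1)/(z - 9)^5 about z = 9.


Step 1: Write the numerator in powers of (z - 9): 6z + 1 = 6(z - 9) + (6*9 + 1) = 6(z - 9) + 55
Step 2: Divide by (z - 9)^5: f(z) = 55(z - 9)^(-5) + 6(z - 9)^(-4)
Step 3: This finite sum is the Laurent series of f about z = 9.
Step 4: Only the powers -5 and -4 appear, so the coefficient of (z - 9)^1 = 0

0


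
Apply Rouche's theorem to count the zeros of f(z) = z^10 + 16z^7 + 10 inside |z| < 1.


Step 1: On |z| = 1 the three terms have sizes |z^10| = 1^10 = 1, |16z^7| = 16*1^7 = 16, |10| = 10
Step 2: The dominant term is g(z) = 16z^7; let h(z) = z^10 + 10 so f = g + h
Step 3: On |z| = 1: |g| = 16 and |h| <= 1 + 10 = 11
Step 4: Since 16 > 11, |h| < |g| on |z| = 1, so by Rouche f has the same number of zeros as g inside |z| < 1
Step 5: g(z) = 16z^7 has 7 zeros (at the origin, multiplicity 7) inside |z| < 1. Answer = 7

7


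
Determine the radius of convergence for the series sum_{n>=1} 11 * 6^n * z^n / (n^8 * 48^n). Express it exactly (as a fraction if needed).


Step 1: General term a_n = 11 * 6^n / (n^8 * 48^n)
Step 2: By the root test, |a_n|^(1/n) = 11^(1/n) * 6 / (n^(8/n) * 48) -> 6/48 as n -> infinity (since 11^(1/n) -> 1 and n^(8/n) -> 1)
Step 3: R = 1/lim|a_n|^(1/n) = 48/6 = 8

8


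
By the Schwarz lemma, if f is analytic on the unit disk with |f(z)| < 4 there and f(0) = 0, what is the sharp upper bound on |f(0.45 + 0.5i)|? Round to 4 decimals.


Step 1: g = f/4 maps D -> D with g(0) = 0, so by the Schwarz lemma |g(z)| <= |z|, i.e. |f(z)| <= 4|z|; this is sharp (f(z) = 4z).
Step 2: |z0|^2 = 0.45^2 + 0.5^2 = 0.4525
Step 3: |z0| = sqrt(0.4525) = 0.672681
Step 4: Best bound = 4 * |z0| = 4 * 0.672681 = 2.6907

2.6907


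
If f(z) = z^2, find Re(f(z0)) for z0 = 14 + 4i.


Step 1: z0 = 14 + 4i
Step 2: z0^2 = 14^2 - 4^2 + 112i
Step 3: real part = 196 - 16 = 180

180


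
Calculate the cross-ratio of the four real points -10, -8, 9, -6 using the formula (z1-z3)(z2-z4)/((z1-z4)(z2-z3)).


Step 1: (z1-z3)(z2-z4) = (-19) * (-2) = 38
Step 2: (z1-z4)(z2-z3) = (-4) * (-17) = 68
Step 3: Cross-ratio = 38/68 = 19/34

19/34


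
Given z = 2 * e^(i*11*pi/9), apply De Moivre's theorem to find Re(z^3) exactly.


Step 1: By De Moivre's theorem, z^3 = 2^3 * e^(i*3*11*pi/9) = 8 * (cos(11*pi/3) + i*sin(11*pi/3))
Step 2: |z|^3 = 2^3 = 8
Step 3: Reduce the angle mod 2*pi: 11*pi/3 - 2*pi = 5*pi/3
Step 4: cos(5*pi/3) = 1/2
Step 5: Re(z^3) = 8 * 1/2 = 4

4


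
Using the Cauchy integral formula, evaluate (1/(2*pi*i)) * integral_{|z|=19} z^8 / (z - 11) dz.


Step 1: f(z) = z^8, a = 11 is inside |z| = 19
Step 2: By Cauchy integral formula: (1/(2pi*i)) * integral = f(a)
Step 3: f(11) = 11^8 = 214358881

214358881


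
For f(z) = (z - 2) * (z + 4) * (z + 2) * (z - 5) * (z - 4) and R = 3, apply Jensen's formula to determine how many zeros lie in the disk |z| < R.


Jensen's formula: (1/2pi)*integral log|f(Re^it)|dt = log|f(0)| + sum_{|a_k|<R} log(R/|a_k|)
Step 1: f(0) = (-2) * 4 * 2 * (-5) * (-4) = -320
Step 2: log|f(0)| = log|2| + log|-4| + log|-2| + log|5| + log|4| = 5.7683
Step 3: Zeros inside |z| < 3: 2, -2
Step 4: Jensen sum = log(3/2) + log(3/2) = 0.8109
Step 5: n(R) = number of terms in the Jensen sum = count of zeros inside |z| < 3 = 2

2


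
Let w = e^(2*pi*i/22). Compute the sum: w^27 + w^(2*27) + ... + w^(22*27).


Step 1: The sum sum_{j=1}^{n} w^(k*j) equals n if n | k, else 0.
Step 2: Here n = 22, k = 27
Step 3: Does n divide k? 22 | 27 -> False
Step 4: Sum = 0

0


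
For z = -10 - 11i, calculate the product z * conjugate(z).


Step 1: conj(z) = -10 + 11i
Step 2: z * conj(z) = (-10)^2 + (-11)^2
Step 3: = 100 + 121 = 221

221


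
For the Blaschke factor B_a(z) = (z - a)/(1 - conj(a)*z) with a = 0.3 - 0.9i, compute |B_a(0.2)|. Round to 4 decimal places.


Step 1: Numerator z0 - a = 0.2 - (0.3 - 0.9i) = -0.1 + 0.9i
Step 2: Denominator 1 - conj(a)*z0 = 1 - (0.3 + 0.9i)*0.2 = 0.94 - 0.18i
Step 3: |z0 - a|^2 = (-0.1)^2 + 0.9^2 = 0.82; |1 - conj(a)*z0|^2 = 0.94^2 + (-0.18)^2 = 0.916
Step 4: |B_a(0.2)| = sqrt(0.82 / 0.916) = sqrt(0.895197)
Step 5: = 0.9461

0.9461


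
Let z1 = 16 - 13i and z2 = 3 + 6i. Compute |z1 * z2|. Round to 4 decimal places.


Step 1: |z1| = sqrt(16^2 + (-13)^2) = sqrt(425)
Step 2: |z2| = sqrt(3^2 + 6^2) = sqrt(45)
Step 3: |z1*z2| = |z1|*|z2| = sqrt(425) * sqrt(45) = sqrt(425 * 45) = sqrt(19125)
Step 4: = 138.2932

138.2932


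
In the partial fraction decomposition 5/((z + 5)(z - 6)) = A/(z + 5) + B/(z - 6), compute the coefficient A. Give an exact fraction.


Step 1: Multiply both sides by (z + 5) and set z = -5
Step 2: A = 5 / (-5 - 6)
Step 3: A = 5 / (-11)
Step 4: A = -5/11

-5/11


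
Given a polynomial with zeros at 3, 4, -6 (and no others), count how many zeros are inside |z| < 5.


Step 1: Check each root:
  z = 3: |3| = 3 < 5
  z = 4: |4| = 4 < 5
  z = -6: |-6| = 6 >= 5
Step 2: Count = 2

2


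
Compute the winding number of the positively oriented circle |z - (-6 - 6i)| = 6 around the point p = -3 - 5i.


Step 1: Center c = (-6, -6), radius = 6
Step 2: |p - c|^2 = 3^2 + 1^2 = 10
Step 3: r^2 = 36
Step 4: |p-c| < r so winding number = 1

1


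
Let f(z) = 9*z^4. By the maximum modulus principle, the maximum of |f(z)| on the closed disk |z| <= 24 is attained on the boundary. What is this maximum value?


Step 1: On |z| = 24, |f(z)| = 9 * |z|^4 = 9 * 24^4
Step 2: By maximum modulus principle, maximum is on boundary.
Step 3: Maximum = 9 * 331776 = 2985984

2985984


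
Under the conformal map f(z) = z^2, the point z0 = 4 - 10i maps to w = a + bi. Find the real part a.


Step 1: z0 = 4 - 10i
Step 2: z0^2 = 4^2 - (-10)^2 - 80i
Step 3: real part = 16 - 100 = -84

-84


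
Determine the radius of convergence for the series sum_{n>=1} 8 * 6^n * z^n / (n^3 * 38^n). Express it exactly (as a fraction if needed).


Step 1: General term a_n = 8 * 6^n / (n^3 * 38^n)
Step 2: By the root test, |a_n|^(1/n) = 8^(1/n) * 6 / (n^(3/n) * 38) -> 6/38 as n -> infinity (since 8^(1/n) -> 1 and n^(3/n) -> 1)
Step 3: R = 1/lim|a_n|^(1/n) = 38/6 = 19/3

19/3


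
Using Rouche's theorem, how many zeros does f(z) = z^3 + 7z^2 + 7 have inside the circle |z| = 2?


Step 1: On |z| = 2 the three terms have sizes |z^3| = 2^3 = 8, |7z^2| = 7*2^2 = 28, |7| = 7
Step 2: The dominant term is g(z) = 7z^2; let h(z) = z^3 + 7 so f = g + h
Step 3: On |z| = 2: |g| = 28 and |h| <= 8 + 7 = 15
Step 4: Since 28 > 15, |h| < |g| on |z| = 2, so by Rouche f has the same number of zeros as g inside |z| < 2
Step 5: g(z) = 7z^2 has 2 zeros (at the origin, multiplicity 2) inside |z| < 2. Answer = 2

2


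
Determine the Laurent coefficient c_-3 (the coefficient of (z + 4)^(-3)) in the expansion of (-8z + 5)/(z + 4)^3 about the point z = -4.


Step 1: Write the numerator in powers of (z + 4): -8z + 5 = -8(z + 4) + (-8*(-4) + 5) = -8(z + 4) + 37
Step 2: Divide by (z + 4)^3: f(z) = 37(z + 4)^(-3) - 8(z + 4)^(-2)
Step 3: This finite sum is the Laurent series of f about z = -4.
Step 4: Coefficient of (z + 4)^(-3) = -8*(-4) + 5 = 37

37


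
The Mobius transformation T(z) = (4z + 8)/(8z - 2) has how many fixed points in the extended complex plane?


Step 1: Fixed points satisfy T(z) = z
Step 2: 8z^2 - 6z - 8 = 0
Step 3: Discriminant = (-6)^2 - 4*8*(-8) = 292
Step 4: Number of fixed points = 2

2


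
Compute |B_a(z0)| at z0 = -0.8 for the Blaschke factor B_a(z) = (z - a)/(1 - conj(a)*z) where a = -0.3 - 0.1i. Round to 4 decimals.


Step 1: Numerator z0 - a = -0.8 - (-0.3 - 0.1i) = -0.5 + 0.1i
Step 2: Denominator 1 - conj(a)*z0 = 1 - (-0.3 + 0.1i)*(-0.8) = 0.76 + 0.08i
Step 3: |z0 - a|^2 = (-0.5)^2 + 0.1^2 = 0.26; |1 - conj(a)*z0|^2 = 0.76^2 + 0.08^2 = 0.584
Step 4: |B_a(-0.8)| = sqrt(0.26 / 0.584) = sqrt(0.445205)
Step 5: = 0.6672

0.6672


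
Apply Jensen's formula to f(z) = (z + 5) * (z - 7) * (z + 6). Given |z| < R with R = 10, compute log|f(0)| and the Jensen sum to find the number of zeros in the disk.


Jensen's formula: (1/2pi)*integral log|f(Re^it)|dt = log|f(0)| + sum_{|a_k|<R} log(R/|a_k|)
Step 1: f(0) = 5 * (-7) * 6 = -210
Step 2: log|f(0)| = log|-5| + log|7| + log|-6| = 5.3471
Step 3: Zeros inside |z| < 10: -5, 7, -6
Step 4: Jensen sum = log(10/5) + log(10/7) + log(10/6) = 1.5606
Step 5: n(R) = number of terms in the Jensen sum = count of zeros inside |z| < 10 = 3

3


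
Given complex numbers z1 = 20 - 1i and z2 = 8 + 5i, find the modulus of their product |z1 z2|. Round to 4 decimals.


Step 1: |z1| = sqrt(20^2 + (-1)^2) = sqrt(401)
Step 2: |z2| = sqrt(8^2 + 5^2) = sqrt(89)
Step 3: |z1*z2| = |z1|*|z2| = sqrt(401) * sqrt(89) = sqrt(401 * 89) = sqrt(35689)
Step 4: = 188.9153

188.9153


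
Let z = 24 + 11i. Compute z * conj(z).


Step 1: conj(z) = 24 - 11i
Step 2: z * conj(z) = 24^2 + 11^2
Step 3: = 576 + 121 = 697

697


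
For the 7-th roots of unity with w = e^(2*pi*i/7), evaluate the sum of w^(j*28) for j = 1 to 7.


Step 1: The sum sum_{j=1}^{n} w^(k*j) equals n if n | k, else 0.
Step 2: Here n = 7, k = 28
Step 3: Does n divide k? 7 | 28 -> True
Step 4: Sum = 7

7


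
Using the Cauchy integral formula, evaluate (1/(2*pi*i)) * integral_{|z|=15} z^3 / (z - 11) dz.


Step 1: f(z) = z^3, a = 11 is inside |z| = 15
Step 2: By Cauchy integral formula: (1/(2pi*i)) * integral = f(a)
Step 3: f(11) = 11^3 = 1331

1331


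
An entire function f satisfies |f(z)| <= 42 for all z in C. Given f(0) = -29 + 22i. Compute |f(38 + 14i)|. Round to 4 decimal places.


Step 1: By Liouville's theorem, a bounded entire function is constant.
Step 2: f(z) = f(0) = -29 + 22i for all z.
Step 3: |f(w)| = |-29 + 22i| = sqrt(841 + 484)
Step 4: = 36.4005

36.4005


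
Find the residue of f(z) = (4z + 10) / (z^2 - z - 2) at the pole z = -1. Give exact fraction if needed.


Step 1: Q(z) = z^2 - z - 2 = (z + 1)(z - 2)
Step 2: Q'(z) = 2z - 1
Step 3: Q'(-1) = -3, P(-1) = 6
Step 4: Res = P(-1)/Q'(-1) = 6/(-3) = -2

-2


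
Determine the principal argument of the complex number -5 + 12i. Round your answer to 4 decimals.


Step 1: z = -5 + 12i
Step 2: arg(z) = atan2(12, -5)
Step 3: arg(z) = 1.9656

1.9656


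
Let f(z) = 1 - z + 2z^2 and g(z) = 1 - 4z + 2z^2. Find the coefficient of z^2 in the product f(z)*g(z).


Step 1: z^2 term in f*g comes from: (1)*(2z^2) + (-z)*(-4z) + (2z^2)*(1)
Step 2: = 2 + 4 + 2
Step 3: = 8

8


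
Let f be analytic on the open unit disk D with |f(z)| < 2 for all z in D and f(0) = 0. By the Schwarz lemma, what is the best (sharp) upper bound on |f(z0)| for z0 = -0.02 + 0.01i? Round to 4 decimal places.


Step 1: g = f/2 maps D -> D with g(0) = 0, so by the Schwarz lemma |g(z)| <= |z|, i.e. |f(z)| <= 2|z|; this is sharp (f(z) = 2z).
Step 2: |z0|^2 = (-0.02)^2 + 0.01^2 = 0.0005
Step 3: |z0| = sqrt(0.0005) = 0.022361
Step 4: Best bound = 2 * |z0| = 2 * 0.022361 = 0.0447

0.0447


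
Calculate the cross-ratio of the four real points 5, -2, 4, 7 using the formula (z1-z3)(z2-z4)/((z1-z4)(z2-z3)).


Step 1: (z1-z3)(z2-z4) = 1 * (-9) = -9
Step 2: (z1-z4)(z2-z3) = (-2) * (-6) = 12
Step 3: Cross-ratio = -9/12 = -3/4

-3/4


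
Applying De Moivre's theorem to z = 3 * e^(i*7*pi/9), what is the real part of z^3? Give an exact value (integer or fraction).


Step 1: By De Moivre's theorem, z^3 = 3^3 * e^(i*3*7*pi/9) = 27 * (cos(7*pi/3) + i*sin(7*pi/3))
Step 2: |z|^3 = 3^3 = 27
Step 3: Reduce the angle mod 2*pi: 7*pi/3 - 2*pi = pi/3
Step 4: cos(pi/3) = 1/2
Step 5: Re(z^3) = 27 * 1/2 = 27/2

27/2


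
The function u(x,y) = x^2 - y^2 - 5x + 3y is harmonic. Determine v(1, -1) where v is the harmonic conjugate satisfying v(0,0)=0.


Step 1: v_x = -u_y = 2y - 3
Step 2: v_y = u_x = 2x - 5
Step 3: v = 2xy - 3x - 5y + C
Step 4: v(0,0) = 0 => C = 0
Step 5: v(1, -1) = 0

0


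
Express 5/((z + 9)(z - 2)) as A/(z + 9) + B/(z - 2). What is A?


Step 1: Multiply both sides by (z + 9) and set z = -9
Step 2: A = 5 / (-9 - 2)
Step 3: A = 5 / (-11)
Step 4: A = -5/11

-5/11


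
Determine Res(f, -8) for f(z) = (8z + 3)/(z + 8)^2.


Step 1: Pole of order 2 at z = -8
Step 2: Res = lim d/dz [(z + 8)^2 * f(z)] as z -> -8
Step 3: (z + 8)^2 * f(z) = 8z + 3
Step 4: d/dz[8z + 3] = 8

8


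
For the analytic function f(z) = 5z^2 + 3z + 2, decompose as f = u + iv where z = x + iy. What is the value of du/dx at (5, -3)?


Step 1: f(z) = 5(x+iy)^2 + 3(x+iy) + 2
Step 2: u = 5(x^2 - y^2) + 3x + 2
Step 3: u_x = 10x + 3
Step 4: At (5, -3): u_x = 50 + 3 = 53

53


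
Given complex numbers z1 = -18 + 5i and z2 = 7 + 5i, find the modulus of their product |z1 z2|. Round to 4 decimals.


Step 1: |z1| = sqrt((-18)^2 + 5^2) = sqrt(349)
Step 2: |z2| = sqrt(7^2 + 5^2) = sqrt(74)
Step 3: |z1*z2| = |z1|*|z2| = sqrt(349) * sqrt(74) = sqrt(349 * 74) = sqrt(25826)
Step 4: = 160.7047

160.7047


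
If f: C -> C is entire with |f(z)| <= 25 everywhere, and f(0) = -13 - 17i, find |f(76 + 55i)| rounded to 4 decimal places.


Step 1: By Liouville's theorem, a bounded entire function is constant.
Step 2: f(z) = f(0) = -13 - 17i for all z.
Step 3: |f(w)| = |-13 - 17i| = sqrt(169 + 289)
Step 4: = 21.4009

21.4009


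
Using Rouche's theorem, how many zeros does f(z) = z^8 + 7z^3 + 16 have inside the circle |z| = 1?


Step 1: On |z| = 1 the three terms have sizes |z^8| = 1^8 = 1, |7z^3| = 7*1^3 = 7, |16| = 16
Step 2: The dominant term is g(z) = 16; let h(z) = z^8 + 7z^3 so f = g + h
Step 3: On |z| = 1: |g| = 16 and |h| <= 1 + 7 = 8
Step 4: Since 16 > 8, |h| < |g| on |z| = 1, so by Rouche f has the same number of zeros as g inside |z| < 1
Step 5: g(z) = 16 is a nonzero constant with no zeros inside |z| < 1. Answer = 0

0


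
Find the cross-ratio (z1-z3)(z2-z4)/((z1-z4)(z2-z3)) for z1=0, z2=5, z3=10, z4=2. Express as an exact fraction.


Step 1: (z1-z3)(z2-z4) = (-10) * 3 = -30
Step 2: (z1-z4)(z2-z3) = (-2) * (-5) = 10
Step 3: Cross-ratio = -30/10 = -3

-3


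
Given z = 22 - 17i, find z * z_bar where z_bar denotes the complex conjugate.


Step 1: conj(z) = 22 + 17i
Step 2: z * conj(z) = 22^2 + (-17)^2
Step 3: = 484 + 289 = 773

773


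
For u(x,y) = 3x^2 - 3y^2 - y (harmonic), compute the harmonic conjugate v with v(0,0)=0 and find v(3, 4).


Step 1: v_x = -u_y = 6y + 1
Step 2: v_y = u_x = 6x + 0
Step 3: v = 6xy + x + C
Step 4: v(0,0) = 0 => C = 0
Step 5: v(3, 4) = 75

75


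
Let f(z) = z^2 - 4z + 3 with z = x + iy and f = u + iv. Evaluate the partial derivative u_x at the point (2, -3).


Step 1: f(z) = (x+iy)^2 - 4(x+iy) + 3
Step 2: u = (x^2 - y^2) - 4x + 3
Step 3: u_x = 2x - 4
Step 4: At (2, -3): u_x = 4 - 4 = 0

0


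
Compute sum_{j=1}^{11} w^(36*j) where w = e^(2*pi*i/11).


Step 1: The sum sum_{j=1}^{n} w^(k*j) equals n if n | k, else 0.
Step 2: Here n = 11, k = 36
Step 3: Does n divide k? 11 | 36 -> False
Step 4: Sum = 0

0


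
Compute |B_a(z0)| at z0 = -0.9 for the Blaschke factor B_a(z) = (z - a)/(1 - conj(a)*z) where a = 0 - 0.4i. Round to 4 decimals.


Step 1: Numerator z0 - a = -0.9 - (0 - 0.4i) = -0.9 + 0.4i
Step 2: Denominator 1 - conj(a)*z0 = 1 - (0 + 0.4i)*(-0.9) = 1 + 0.36i
Step 3: |z0 - a|^2 = (-0.9)^2 + 0.4^2 = 0.97; |1 - conj(a)*z0|^2 = 1^2 + 0.36^2 = 1.1296
Step 4: |B_a(-0.9)| = sqrt(0.97 / 1.1296) = sqrt(0.858711)
Step 5: = 0.9267

0.9267


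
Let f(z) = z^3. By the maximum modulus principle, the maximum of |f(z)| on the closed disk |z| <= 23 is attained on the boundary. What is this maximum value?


Step 1: On |z| = 23, |f(z)| = |z|^3 = 23^3
Step 2: By maximum modulus principle, maximum is on boundary.
Step 3: Maximum = 12167 = 12167

12167


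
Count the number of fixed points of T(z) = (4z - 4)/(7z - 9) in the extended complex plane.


Step 1: Fixed points satisfy T(z) = z
Step 2: 7z^2 - 13z + 4 = 0
Step 3: Discriminant = (-13)^2 - 4*7*4 = 57
Step 4: Number of fixed points = 2

2


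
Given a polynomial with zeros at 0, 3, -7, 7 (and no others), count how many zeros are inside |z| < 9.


Step 1: Check each root:
  z = 0: |0| = 0 < 9
  z = 3: |3| = 3 < 9
  z = -7: |-7| = 7 < 9
  z = 7: |7| = 7 < 9
Step 2: Count = 4

4


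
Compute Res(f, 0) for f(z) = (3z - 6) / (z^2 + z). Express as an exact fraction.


Step 1: Q(z) = z^2 + z = (z)(z + 1)
Step 2: Q'(z) = 2z + 1
Step 3: Q'(0) = 1, P(0) = -6
Step 4: Res = P(0)/Q'(0) = -6/1 = -6

-6


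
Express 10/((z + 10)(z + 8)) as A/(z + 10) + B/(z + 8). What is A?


Step 1: Multiply both sides by (z + 10) and set z = -10
Step 2: A = 10 / (-10 + 8)
Step 3: A = 10 / (-2)
Step 4: A = -5

-5


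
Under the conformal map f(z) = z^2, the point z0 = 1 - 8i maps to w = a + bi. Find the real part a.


Step 1: z0 = 1 - 8i
Step 2: z0^2 = 1^2 - (-8)^2 - 16i
Step 3: real part = 1 - 64 = -63

-63


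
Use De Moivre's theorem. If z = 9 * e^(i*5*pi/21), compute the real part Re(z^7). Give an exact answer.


Step 1: By De Moivre's theorem, z^7 = 9^7 * e^(i*7*5*pi/21) = 4782969 * (cos(5*pi/3) + i*sin(5*pi/3))
Step 2: |z|^7 = 9^7 = 4782969
Step 3: The angle 5*pi/3 already lies in [0, 2*pi)
Step 4: cos(5*pi/3) = 1/2
Step 5: Re(z^7) = 4782969 * 1/2 = 4782969/2

4782969/2


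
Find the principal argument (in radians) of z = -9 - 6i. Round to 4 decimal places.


Step 1: z = -9 - 6i
Step 2: arg(z) = atan2(-6, -9)
Step 3: arg(z) = -2.5536

-2.5536


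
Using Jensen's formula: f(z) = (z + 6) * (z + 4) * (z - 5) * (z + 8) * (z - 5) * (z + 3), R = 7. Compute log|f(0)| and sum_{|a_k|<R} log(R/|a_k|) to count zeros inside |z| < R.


Jensen's formula: (1/2pi)*integral log|f(Re^it)|dt = log|f(0)| + sum_{|a_k|<R} log(R/|a_k|)
Step 1: f(0) = 6 * 4 * (-5) * 8 * (-5) * 3 = 14400
Step 2: log|f(0)| = log|-6| + log|-4| + log|5| + log|-8| + log|5| + log|-3| = 9.575
Step 3: Zeros inside |z| < 7: -6, -4, 5, 5, -3
Step 4: Jensen sum = log(7/6) + log(7/4) + log(7/5) + log(7/5) + log(7/3) = 2.234
Step 5: n(R) = number of terms in the Jensen sum = count of zeros inside |z| < 7 = 5

5


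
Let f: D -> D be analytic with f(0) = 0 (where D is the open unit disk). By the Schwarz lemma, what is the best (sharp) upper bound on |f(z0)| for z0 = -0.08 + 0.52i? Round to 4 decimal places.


Step 1: Schwarz lemma: if f: D -> D is analytic with f(0) = 0, then |f(z)| <= |z| for all z in D, and this is sharp (f(z) = z).
Step 2: |z0|^2 = (-0.08)^2 + 0.52^2 = 0.2768
Step 3: |z0| = sqrt(0.2768) = 0.526118
Step 4: Best bound = |z0| = 0.5261

0.5261


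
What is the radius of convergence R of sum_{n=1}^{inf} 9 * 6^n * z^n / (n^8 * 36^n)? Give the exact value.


Step 1: General term a_n = 9 * 6^n / (n^8 * 36^n)
Step 2: By the root test, |a_n|^(1/n) = 9^(1/n) * 6 / (n^(8/n) * 36) -> 6/36 as n -> infinity (since 9^(1/n) -> 1 and n^(8/n) -> 1)
Step 3: R = 1/lim|a_n|^(1/n) = 36/6 = 6

6


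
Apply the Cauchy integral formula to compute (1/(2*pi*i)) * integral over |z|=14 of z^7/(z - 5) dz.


Step 1: f(z) = z^7, a = 5 is inside |z| = 14
Step 2: By Cauchy integral formula: (1/(2pi*i)) * integral = f(a)
Step 3: f(5) = 5^7 = 78125

78125


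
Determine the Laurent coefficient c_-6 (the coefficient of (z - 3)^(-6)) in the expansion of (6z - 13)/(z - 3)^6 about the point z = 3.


Step 1: Write the numerator in powers of (z - 3): 6z - 13 = 6(z - 3) + (6*3 - 13) = 6(z - 3) + 5
Step 2: Divide by (z - 3)^6: f(z) = 5(z - 3)^(-6) + 6(z - 3)^(-5)
Step 3: This finite sum is the Laurent series of f about z = 3.
Step 4: Coefficient of (z - 3)^(-6) = 6*3 - 13 = 5

5


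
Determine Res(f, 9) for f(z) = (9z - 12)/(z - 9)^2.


Step 1: Pole of order 2 at z = 9
Step 2: Res = lim d/dz [(z - 9)^2 * f(z)] as z -> 9
Step 3: (z - 9)^2 * f(z) = 9z - 12
Step 4: d/dz[9z - 12] = 9

9


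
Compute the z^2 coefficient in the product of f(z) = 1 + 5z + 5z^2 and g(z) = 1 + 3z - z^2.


Step 1: z^2 term in f*g comes from: (1)*(-z^2) + (5z)*(3z) + (5z^2)*(1)
Step 2: = -1 + 15 + 5
Step 3: = 19

19


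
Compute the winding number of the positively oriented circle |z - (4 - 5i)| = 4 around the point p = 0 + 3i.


Step 1: Center c = (4, -5), radius = 4
Step 2: |p - c|^2 = (-4)^2 + 8^2 = 80
Step 3: r^2 = 16
Step 4: |p-c| > r so winding number = 0

0


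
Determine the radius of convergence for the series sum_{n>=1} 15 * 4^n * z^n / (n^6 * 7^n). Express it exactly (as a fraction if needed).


Step 1: General term a_n = 15 * 4^n / (n^6 * 7^n)
Step 2: By the root test, |a_n|^(1/n) = 15^(1/n) * 4 / (n^(6/n) * 7) -> 4/7 as n -> infinity (since 15^(1/n) -> 1 and n^(6/n) -> 1)
Step 3: R = 1/lim|a_n|^(1/n) = 7/4

7/4


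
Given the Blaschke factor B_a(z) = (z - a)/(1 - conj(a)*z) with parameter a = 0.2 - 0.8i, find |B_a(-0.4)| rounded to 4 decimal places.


Step 1: Numerator z0 - a = -0.4 - (0.2 - 0.8i) = -0.6 + 0.8i
Step 2: Denominator 1 - conj(a)*z0 = 1 - (0.2 + 0.8i)*(-0.4) = 1.08 + 0.32i
Step 3: |z0 - a|^2 = (-0.6)^2 + 0.8^2 = 1; |1 - conj(a)*z0|^2 = 1.08^2 + 0.32^2 = 1.2688
Step 4: |B_a(-0.4)| = sqrt(1 / 1.2688) = sqrt(0.788146)
Step 5: = 0.8878

0.8878


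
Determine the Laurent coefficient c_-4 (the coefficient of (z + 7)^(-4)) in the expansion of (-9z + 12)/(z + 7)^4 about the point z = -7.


Step 1: Write the numerator in powers of (z + 7): -9z + 12 = -9(z + 7) + (-9*(-7) + 12) = -9(z + 7) + 75
Step 2: Divide by (z + 7)^4: f(z) = 75(z + 7)^(-4) - 9(z + 7)^(-3)
Step 3: This finite sum is the Laurent series of f about z = -7.
Step 4: Coefficient of (z + 7)^(-4) = -9*(-7) + 12 = 75

75


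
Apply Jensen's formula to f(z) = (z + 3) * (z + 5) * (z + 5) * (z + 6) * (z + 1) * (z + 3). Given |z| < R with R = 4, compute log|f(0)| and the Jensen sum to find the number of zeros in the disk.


Jensen's formula: (1/2pi)*integral log|f(Re^it)|dt = log|f(0)| + sum_{|a_k|<R} log(R/|a_k|)
Step 1: f(0) = 3 * 5 * 5 * 6 * 1 * 3 = 1350
Step 2: log|f(0)| = log|-3| + log|-5| + log|-5| + log|-6| + log|-1| + log|-3| = 7.2079
Step 3: Zeros inside |z| < 4: -3, -1, -3
Step 4: Jensen sum = log(4/3) + log(4/1) + log(4/3) = 1.9617
Step 5: n(R) = number of terms in the Jensen sum = count of zeros inside |z| < 4 = 3

3


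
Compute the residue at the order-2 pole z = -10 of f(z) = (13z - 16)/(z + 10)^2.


Step 1: Pole of order 2 at z = -10
Step 2: Res = lim d/dz [(z + 10)^2 * f(z)] as z -> -10
Step 3: (z + 10)^2 * f(z) = 13z - 16
Step 4: d/dz[13z - 16] = 13

13
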